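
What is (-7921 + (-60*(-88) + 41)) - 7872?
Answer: -10472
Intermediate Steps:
(-7921 + (-60*(-88) + 41)) - 7872 = (-7921 + (5280 + 41)) - 7872 = (-7921 + 5321) - 7872 = -2600 - 7872 = -10472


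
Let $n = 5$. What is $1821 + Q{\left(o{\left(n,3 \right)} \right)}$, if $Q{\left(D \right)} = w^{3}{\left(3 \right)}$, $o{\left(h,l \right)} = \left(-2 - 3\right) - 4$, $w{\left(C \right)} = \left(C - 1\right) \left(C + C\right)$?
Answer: $3549$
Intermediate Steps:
$w{\left(C \right)} = 2 C \left(-1 + C\right)$ ($w{\left(C \right)} = \left(-1 + C\right) 2 C = 2 C \left(-1 + C\right)$)
$o{\left(h,l \right)} = -9$ ($o{\left(h,l \right)} = -5 - 4 = -9$)
$Q{\left(D \right)} = 1728$ ($Q{\left(D \right)} = \left(2 \cdot 3 \left(-1 + 3\right)\right)^{3} = \left(2 \cdot 3 \cdot 2\right)^{3} = 12^{3} = 1728$)
$1821 + Q{\left(o{\left(n,3 \right)} \right)} = 1821 + 1728 = 3549$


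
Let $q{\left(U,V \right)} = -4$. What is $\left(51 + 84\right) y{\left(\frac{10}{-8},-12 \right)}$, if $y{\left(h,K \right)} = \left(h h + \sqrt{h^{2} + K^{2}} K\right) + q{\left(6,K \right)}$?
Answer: $- \frac{5265}{16} - 405 \sqrt{2329} \approx -19874.0$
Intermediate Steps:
$y{\left(h,K \right)} = -4 + h^{2} + K \sqrt{K^{2} + h^{2}}$ ($y{\left(h,K \right)} = \left(h h + \sqrt{h^{2} + K^{2}} K\right) - 4 = \left(h^{2} + \sqrt{K^{2} + h^{2}} K\right) - 4 = \left(h^{2} + K \sqrt{K^{2} + h^{2}}\right) - 4 = -4 + h^{2} + K \sqrt{K^{2} + h^{2}}$)
$\left(51 + 84\right) y{\left(\frac{10}{-8},-12 \right)} = \left(51 + 84\right) \left(-4 + \left(\frac{10}{-8}\right)^{2} - 12 \sqrt{\left(-12\right)^{2} + \left(\frac{10}{-8}\right)^{2}}\right) = 135 \left(-4 + \left(10 \left(- \frac{1}{8}\right)\right)^{2} - 12 \sqrt{144 + \left(10 \left(- \frac{1}{8}\right)\right)^{2}}\right) = 135 \left(-4 + \left(- \frac{5}{4}\right)^{2} - 12 \sqrt{144 + \left(- \frac{5}{4}\right)^{2}}\right) = 135 \left(-4 + \frac{25}{16} - 12 \sqrt{144 + \frac{25}{16}}\right) = 135 \left(-4 + \frac{25}{16} - 12 \sqrt{\frac{2329}{16}}\right) = 135 \left(-4 + \frac{25}{16} - 12 \frac{\sqrt{2329}}{4}\right) = 135 \left(-4 + \frac{25}{16} - 3 \sqrt{2329}\right) = 135 \left(- \frac{39}{16} - 3 \sqrt{2329}\right) = - \frac{5265}{16} - 405 \sqrt{2329}$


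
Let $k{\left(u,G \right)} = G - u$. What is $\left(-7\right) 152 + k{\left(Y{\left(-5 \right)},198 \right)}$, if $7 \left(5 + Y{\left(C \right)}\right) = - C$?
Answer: $- \frac{6032}{7} \approx -861.71$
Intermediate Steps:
$Y{\left(C \right)} = -5 - \frac{C}{7}$ ($Y{\left(C \right)} = -5 + \frac{\left(-1\right) C}{7} = -5 - \frac{C}{7}$)
$\left(-7\right) 152 + k{\left(Y{\left(-5 \right)},198 \right)} = \left(-7\right) 152 + \left(198 - \left(-5 - - \frac{5}{7}\right)\right) = -1064 + \left(198 - \left(-5 + \frac{5}{7}\right)\right) = -1064 + \left(198 - - \frac{30}{7}\right) = -1064 + \left(198 + \frac{30}{7}\right) = -1064 + \frac{1416}{7} = - \frac{6032}{7}$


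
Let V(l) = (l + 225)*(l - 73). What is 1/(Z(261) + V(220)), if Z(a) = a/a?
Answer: 1/65416 ≈ 1.5287e-5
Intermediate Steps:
Z(a) = 1
V(l) = (-73 + l)*(225 + l) (V(l) = (225 + l)*(-73 + l) = (-73 + l)*(225 + l))
1/(Z(261) + V(220)) = 1/(1 + (-16425 + 220² + 152*220)) = 1/(1 + (-16425 + 48400 + 33440)) = 1/(1 + 65415) = 1/65416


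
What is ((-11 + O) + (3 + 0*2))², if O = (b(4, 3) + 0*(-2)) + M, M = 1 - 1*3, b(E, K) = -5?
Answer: 225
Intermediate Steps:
M = -2 (M = 1 - 3 = -2)
O = -7 (O = (-5 + 0*(-2)) - 2 = (-5 + 0) - 2 = -5 - 2 = -7)
((-11 + O) + (3 + 0*2))² = ((-11 - 7) + (3 + 0*2))² = (-18 + (3 + 0))² = (-18 + 3)² = (-15)² = 225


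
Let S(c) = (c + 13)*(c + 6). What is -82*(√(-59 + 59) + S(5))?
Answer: -16236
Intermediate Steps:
S(c) = (6 + c)*(13 + c) (S(c) = (13 + c)*(6 + c) = (6 + c)*(13 + c))
-82*(√(-59 + 59) + S(5)) = -82*(√(-59 + 59) + (78 + 5² + 19*5)) = -82*(√0 + (78 + 25 + 95)) = -82*(0 + 198) = -82*198 = -16236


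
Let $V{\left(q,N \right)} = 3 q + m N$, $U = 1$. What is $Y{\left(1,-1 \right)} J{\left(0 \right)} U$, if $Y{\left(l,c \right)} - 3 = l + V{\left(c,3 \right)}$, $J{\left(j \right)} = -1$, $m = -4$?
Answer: $11$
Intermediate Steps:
$V{\left(q,N \right)} = - 4 N + 3 q$ ($V{\left(q,N \right)} = 3 q - 4 N = - 4 N + 3 q$)
$Y{\left(l,c \right)} = -9 + l + 3 c$ ($Y{\left(l,c \right)} = 3 + \left(l + \left(\left(-4\right) 3 + 3 c\right)\right) = 3 + \left(l + \left(-12 + 3 c\right)\right) = 3 + \left(-12 + l + 3 c\right) = -9 + l + 3 c$)
$Y{\left(1,-1 \right)} J{\left(0 \right)} U = \left(-9 + 1 + 3 \left(-1\right)\right) \left(-1\right) 1 = \left(-9 + 1 - 3\right) \left(-1\right) 1 = \left(-11\right) \left(-1\right) 1 = 11 \cdot 1 = 11$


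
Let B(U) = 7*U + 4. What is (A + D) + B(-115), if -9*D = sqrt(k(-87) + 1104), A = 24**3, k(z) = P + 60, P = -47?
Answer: 13023 - sqrt(1117)/9 ≈ 13019.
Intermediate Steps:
B(U) = 4 + 7*U
k(z) = 13 (k(z) = -47 + 60 = 13)
A = 13824
D = -sqrt(1117)/9 (D = -sqrt(13 + 1104)/9 = -sqrt(1117)/9 ≈ -3.7135)
(A + D) + B(-115) = (13824 - sqrt(1117)/9) + (4 + 7*(-115)) = (13824 - sqrt(1117)/9) + (4 - 805) = (13824 - sqrt(1117)/9) - 801 = 13023 - sqrt(1117)/9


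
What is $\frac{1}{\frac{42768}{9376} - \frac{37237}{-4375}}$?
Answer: $\frac{2563750}{33515257} \approx 0.076495$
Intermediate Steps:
$\frac{1}{\frac{42768}{9376} - \frac{37237}{-4375}} = \frac{1}{42768 \cdot \frac{1}{9376} - - \frac{37237}{4375}} = \frac{1}{\frac{2673}{586} + \frac{37237}{4375}} = \frac{1}{\frac{33515257}{2563750}} = \frac{2563750}{33515257}$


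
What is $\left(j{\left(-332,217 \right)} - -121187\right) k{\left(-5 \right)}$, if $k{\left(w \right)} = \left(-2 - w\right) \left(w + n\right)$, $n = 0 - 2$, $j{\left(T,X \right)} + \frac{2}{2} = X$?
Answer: $-2549463$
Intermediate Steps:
$j{\left(T,X \right)} = -1 + X$
$n = -2$ ($n = 0 - 2 = -2$)
$k{\left(w \right)} = \left(-2 + w\right) \left(-2 - w\right)$ ($k{\left(w \right)} = \left(-2 - w\right) \left(w - 2\right) = \left(-2 - w\right) \left(-2 + w\right) = \left(-2 + w\right) \left(-2 - w\right)$)
$\left(j{\left(-332,217 \right)} - -121187\right) k{\left(-5 \right)} = \left(\left(-1 + 217\right) - -121187\right) \left(4 - \left(-5\right)^{2}\right) = \left(216 + 121187\right) \left(4 - 25\right) = 121403 \left(4 - 25\right) = 121403 \left(-21\right) = -2549463$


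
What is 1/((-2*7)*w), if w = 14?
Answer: -1/196 ≈ -0.0051020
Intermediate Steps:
1/((-2*7)*w) = 1/(-2*7*14) = 1/(-14*14) = 1/(-196) = -1/196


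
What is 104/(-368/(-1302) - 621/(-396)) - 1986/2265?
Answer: 88561238/1601053 ≈ 55.314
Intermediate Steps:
104/(-368/(-1302) - 621/(-396)) - 1986/2265 = 104/(-368*(-1/1302) - 621*(-1/396)) - 1986*1/2265 = 104/(184/651 + 69/44) - 662/755 = 104/(53015/28644) - 662/755 = 104*(28644/53015) - 662/755 = 2978976/53015 - 662/755 = 88561238/1601053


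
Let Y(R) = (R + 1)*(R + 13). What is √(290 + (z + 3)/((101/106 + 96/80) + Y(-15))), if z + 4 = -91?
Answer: √73284551130/15981 ≈ 16.940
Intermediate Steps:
Y(R) = (1 + R)*(13 + R)
z = -95 (z = -4 - 91 = -95)
√(290 + (z + 3)/((101/106 + 96/80) + Y(-15))) = √(290 + (-95 + 3)/((101/106 + 96/80) + (13 + (-15)² + 14*(-15)))) = √(290 - 92/((101*(1/106) + 96*(1/80)) + (13 + 225 - 210))) = √(290 - 92/((101/106 + 6/5) + 28)) = √(290 - 92/(1141/530 + 28)) = √(290 - 92/15981/530) = √(290 - 92*530/15981) = √(290 - 48760/15981) = √(4585730/15981) = √73284551130/15981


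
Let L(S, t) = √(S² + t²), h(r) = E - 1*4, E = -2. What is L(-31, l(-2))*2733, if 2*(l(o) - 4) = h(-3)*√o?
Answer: 2733*√(959 - 24*I*√2) ≈ 84648.0 - 1497.5*I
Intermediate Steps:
h(r) = -6 (h(r) = -2 - 1*4 = -2 - 4 = -6)
l(o) = 4 - 3*√o (l(o) = 4 + (-6*√o)/2 = 4 - 3*√o)
L(-31, l(-2))*2733 = √((-31)² + (4 - 3*I*√2)²)*2733 = √(961 + (4 - 3*I*√2)²)*2733 = 2733*√(961 + (4 - 3*I*√2)²)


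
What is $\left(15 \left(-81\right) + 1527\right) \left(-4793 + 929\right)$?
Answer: $-1205568$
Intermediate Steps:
$\left(15 \left(-81\right) + 1527\right) \left(-4793 + 929\right) = \left(-1215 + 1527\right) \left(-3864\right) = 312 \left(-3864\right) = -1205568$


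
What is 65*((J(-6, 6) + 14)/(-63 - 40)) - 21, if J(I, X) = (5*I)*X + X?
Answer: 8237/103 ≈ 79.971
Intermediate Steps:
J(I, X) = X + 5*I*X (J(I, X) = 5*I*X + X = X + 5*I*X)
65*((J(-6, 6) + 14)/(-63 - 40)) - 21 = 65*((6*(1 + 5*(-6)) + 14)/(-63 - 40)) - 21 = 65*((6*(1 - 30) + 14)/(-103)) - 21 = 65*((6*(-29) + 14)*(-1/103)) - 21 = 65*((-174 + 14)*(-1/103)) - 21 = 65*(-160*(-1/103)) - 21 = 65*(160/103) - 21 = 10400/103 - 21 = 8237/103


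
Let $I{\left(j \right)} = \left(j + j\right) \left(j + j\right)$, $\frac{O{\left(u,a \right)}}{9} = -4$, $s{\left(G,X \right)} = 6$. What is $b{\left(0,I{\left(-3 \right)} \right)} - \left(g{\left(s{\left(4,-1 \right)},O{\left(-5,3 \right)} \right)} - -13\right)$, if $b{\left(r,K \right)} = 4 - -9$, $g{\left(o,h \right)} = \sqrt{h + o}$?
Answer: $- i \sqrt{30} \approx - 5.4772 i$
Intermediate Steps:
$O{\left(u,a \right)} = -36$ ($O{\left(u,a \right)} = 9 \left(-4\right) = -36$)
$I{\left(j \right)} = 4 j^{2}$ ($I{\left(j \right)} = 2 j 2 j = 4 j^{2}$)
$b{\left(r,K \right)} = 13$ ($b{\left(r,K \right)} = 4 + 9 = 13$)
$b{\left(0,I{\left(-3 \right)} \right)} - \left(g{\left(s{\left(4,-1 \right)},O{\left(-5,3 \right)} \right)} - -13\right) = 13 - \left(\sqrt{-36 + 6} - -13\right) = 13 - \left(\sqrt{-30} + 13\right) = 13 - \left(i \sqrt{30} + 13\right) = 13 - \left(13 + i \sqrt{30}\right) = - i \sqrt{30}$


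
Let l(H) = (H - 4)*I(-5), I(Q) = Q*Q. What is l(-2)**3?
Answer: -3375000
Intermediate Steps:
I(Q) = Q**2
l(H) = -100 + 25*H (l(H) = (H - 4)*(-5)**2 = (-4 + H)*25 = -100 + 25*H)
l(-2)**3 = (-100 + 25*(-2))**3 = (-100 - 50)**3 = (-150)**3 = -3375000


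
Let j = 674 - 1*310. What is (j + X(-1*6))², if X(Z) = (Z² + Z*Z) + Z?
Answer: 184900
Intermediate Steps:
X(Z) = Z + 2*Z² (X(Z) = (Z² + Z²) + Z = 2*Z² + Z = Z + 2*Z²)
j = 364 (j = 674 - 310 = 364)
(j + X(-1*6))² = (364 + (-1*6)*(1 + 2*(-1*6)))² = (364 - 6*(1 + 2*(-6)))² = (364 - 6*(1 - 12))² = (364 - 6*(-11))² = (364 + 66)² = 430² = 184900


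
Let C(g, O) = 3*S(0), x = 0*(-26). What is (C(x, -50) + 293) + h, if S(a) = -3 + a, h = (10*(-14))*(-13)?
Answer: 2104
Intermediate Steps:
h = 1820 (h = -140*(-13) = 1820)
x = 0
C(g, O) = -9 (C(g, O) = 3*(-3 + 0) = 3*(-3) = -9)
(C(x, -50) + 293) + h = (-9 + 293) + 1820 = 284 + 1820 = 2104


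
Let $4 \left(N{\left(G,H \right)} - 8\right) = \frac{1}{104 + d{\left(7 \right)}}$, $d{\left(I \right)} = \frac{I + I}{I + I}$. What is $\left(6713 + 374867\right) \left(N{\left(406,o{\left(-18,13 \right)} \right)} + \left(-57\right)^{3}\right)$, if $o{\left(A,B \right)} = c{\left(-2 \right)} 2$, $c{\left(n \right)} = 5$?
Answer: $- \frac{1483920719221}{21} \approx -7.0663 \cdot 10^{10}$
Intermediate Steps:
$d{\left(I \right)} = 1$ ($d{\left(I \right)} = \frac{2 I}{2 I} = 2 I \frac{1}{2 I} = 1$)
$o{\left(A,B \right)} = 10$ ($o{\left(A,B \right)} = 5 \cdot 2 = 10$)
$N{\left(G,H \right)} = \frac{3361}{420}$ ($N{\left(G,H \right)} = 8 + \frac{1}{4 \left(104 + 1\right)} = 8 + \frac{1}{4 \cdot 105} = 8 + \frac{1}{4} \cdot \frac{1}{105} = 8 + \frac{1}{420} = \frac{3361}{420}$)
$\left(6713 + 374867\right) \left(N{\left(406,o{\left(-18,13 \right)} \right)} + \left(-57\right)^{3}\right) = \left(6713 + 374867\right) \left(\frac{3361}{420} + \left(-57\right)^{3}\right) = 381580 \left(\frac{3361}{420} - 185193\right) = 381580 \left(- \frac{77777699}{420}\right) = - \frac{1483920719221}{21}$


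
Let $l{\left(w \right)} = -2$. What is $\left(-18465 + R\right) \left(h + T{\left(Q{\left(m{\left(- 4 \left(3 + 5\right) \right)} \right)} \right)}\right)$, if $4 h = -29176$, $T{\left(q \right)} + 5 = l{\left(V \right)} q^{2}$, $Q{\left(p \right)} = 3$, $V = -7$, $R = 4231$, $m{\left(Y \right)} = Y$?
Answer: $104150178$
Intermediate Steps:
$T{\left(q \right)} = -5 - 2 q^{2}$
$h = -7294$ ($h = \frac{1}{4} \left(-29176\right) = -7294$)
$\left(-18465 + R\right) \left(h + T{\left(Q{\left(m{\left(- 4 \left(3 + 5\right) \right)} \right)} \right)}\right) = \left(-18465 + 4231\right) \left(-7294 - \left(5 + 2 \cdot 3^{2}\right)\right) = - 14234 \left(-7294 - 23\right) = \left(-14234\right) \left(-7317\right) = 104150178$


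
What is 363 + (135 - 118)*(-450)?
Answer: -7287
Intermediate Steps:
363 + (135 - 118)*(-450) = 363 + 17*(-450) = 363 - 7650 = -7287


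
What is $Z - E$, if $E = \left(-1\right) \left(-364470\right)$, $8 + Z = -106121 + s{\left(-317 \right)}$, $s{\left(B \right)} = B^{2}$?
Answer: $-370110$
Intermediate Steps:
$Z = -5640$ ($Z = -8 - \left(106121 - \left(-317\right)^{2}\right) = -8 + \left(-106121 + 100489\right) = -8 - 5632 = -5640$)
$E = 364470$
$Z - E = -5640 - 364470 = -370110$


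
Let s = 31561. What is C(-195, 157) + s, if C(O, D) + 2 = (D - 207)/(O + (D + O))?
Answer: 7353297/233 ≈ 31559.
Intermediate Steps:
C(O, D) = -2 + (-207 + D)/(D + 2*O) (C(O, D) = -2 + (D - 207)/(O + (D + O)) = -2 + (-207 + D)/(D + 2*O))
C(-195, 157) + s = (-207 - 1*157 - 4*(-195))/(157 + 2*(-195)) + 31561 = (-207 - 157 + 780)/(157 - 390) + 31561 = 416/(-233) + 31561 = -1/233*416 + 31561 = -416/233 + 31561 = 7353297/233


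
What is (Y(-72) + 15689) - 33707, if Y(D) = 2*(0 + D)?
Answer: -18162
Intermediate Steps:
Y(D) = 2*D
(Y(-72) + 15689) - 33707 = (2*(-72) + 15689) - 33707 = (-144 + 15689) - 33707 = 15545 - 33707 = -18162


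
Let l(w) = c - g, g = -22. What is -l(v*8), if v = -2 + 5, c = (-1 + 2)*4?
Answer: -26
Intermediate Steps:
c = 4 (c = 1*4 = 4)
v = 3
l(w) = 26 (l(w) = 4 - 1*(-22) = 4 + 22 = 26)
-l(v*8) = -1*26 = -26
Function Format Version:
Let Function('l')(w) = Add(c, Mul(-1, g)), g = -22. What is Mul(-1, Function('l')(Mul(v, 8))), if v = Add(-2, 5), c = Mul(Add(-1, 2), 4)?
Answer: -26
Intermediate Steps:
c = 4 (c = Mul(1, 4) = 4)
v = 3
Function('l')(w) = 26 (Function('l')(w) = Add(4, Mul(-1, -22)) = Add(4, 22) = 26)
Mul(-1, Function('l')(Mul(v, 8))) = Mul(-1, 26) = -26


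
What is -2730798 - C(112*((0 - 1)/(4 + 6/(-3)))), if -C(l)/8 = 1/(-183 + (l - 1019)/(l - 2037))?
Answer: -130376491007/47743 ≈ -2.7308e+6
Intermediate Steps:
C(l) = -8/(-183 + (-1019 + l)/(-2037 + l)) (C(l) = -8/(-183 + (l - 1019)/(l - 2037)) = -8/(-183 + (-1019 + l)/(-2037 + l)))
-2730798 - C(112*((0 - 1)/(4 + 6/(-3)))) = -2730798 - 4*(-2037 + 112*((0 - 1)/(4 + 6/(-3))))/(-185876 + 91*(112*((0 - 1)/(4 + 6/(-3))))) = -2730798 - 4*(-2037 + 112*(-1/(4 + 6*(-⅓))))/(-185876 + 91*(112*(-1/(4 + 6*(-⅓))))) = -2730798 - 4*(-2037 + 112*(-1/(4 - 2)))/(-185876 + 91*(112*(-1/(4 - 2)))) = -2730798 - 4*(-2037 + 112*(-1/2))/(-185876 + 91*(112*(-1/2))) = -2730798 - 4*(-2037 + 112*(-1*½))/(-185876 + 91*(112*(-1*½))) = -2730798 - 4*(-2037 + 112*(-½))/(-185876 + 91*(112*(-½))) = -2730798 - 4*(-2037 - 56)/(-185876 + 91*(-56)) = -2730798 - 4*(-2093)/(-185876 - 5096) = -2730798 - 4*(-2093)/(-190972) = -2730798 - 4*(-1)*(-2093)/190972 = -2730798 - 1*2093/47743 = -2730798 - 2093/47743 = -130376491007/47743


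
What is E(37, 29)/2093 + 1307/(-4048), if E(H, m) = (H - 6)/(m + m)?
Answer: -3446445/10682672 ≈ -0.32262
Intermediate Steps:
E(H, m) = (-6 + H)/(2*m) (E(H, m) = (-6 + H)/((2*m)) = (-6 + H)*(1/(2*m)) = (-6 + H)/(2*m))
E(37, 29)/2093 + 1307/(-4048) = ((½)*(-6 + 37)/29)/2093 + 1307/(-4048) = ((½)*(1/29)*31)*(1/2093) + 1307*(-1/4048) = (31/58)*(1/2093) - 1307/4048 = 31/121394 - 1307/4048 = -3446445/10682672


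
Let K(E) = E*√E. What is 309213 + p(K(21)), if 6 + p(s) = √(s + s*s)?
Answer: 309207 + 21^(¾)*√(1 + 21*√21) ≈ 3.0930e+5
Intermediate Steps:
K(E) = E^(3/2)
p(s) = -6 + √(s + s²) (p(s) = -6 + √(s + s*s) = -6 + √(s + s²))
309213 + p(K(21)) = 309213 + (-6 + √(21^(3/2)*(1 + 21^(3/2)))) = 309213 + (-6 + √((21*√21)*(1 + 21*√21))) = 309213 + (-6 + √(21*√21*(1 + 21*√21))) = 309213 + (-6 + 21^(¾)*√(1 + 21*√21)) = 309207 + 21^(¾)*√(1 + 21*√21)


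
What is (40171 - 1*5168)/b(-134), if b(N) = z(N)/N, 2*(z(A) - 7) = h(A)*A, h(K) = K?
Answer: -4690402/8985 ≈ -522.03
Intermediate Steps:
z(A) = 7 + A**2/2 (z(A) = 7 + (A*A)/2 = 7 + A**2/2)
b(N) = (7 + N**2/2)/N
(40171 - 1*5168)/b(-134) = (40171 - 1*5168)/((1/2)*(-134) + 7/(-134)) = (40171 - 5168)/(-67 + 7*(-1/134)) = 35003/(-67 - 7/134) = 35003/(-8985/134) = 35003*(-134/8985) = -4690402/8985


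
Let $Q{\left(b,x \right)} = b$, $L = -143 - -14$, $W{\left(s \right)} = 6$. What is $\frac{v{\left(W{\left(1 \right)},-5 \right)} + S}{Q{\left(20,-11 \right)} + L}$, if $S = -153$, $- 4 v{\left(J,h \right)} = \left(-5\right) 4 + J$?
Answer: $\frac{299}{218} \approx 1.3716$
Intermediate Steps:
$L = -129$ ($L = -143 + 14 = -129$)
$v{\left(J,h \right)} = 5 - \frac{J}{4}$ ($v{\left(J,h \right)} = - \frac{\left(-5\right) 4 + J}{4} = - \frac{-20 + J}{4} = 5 - \frac{J}{4}$)
$\frac{v{\left(W{\left(1 \right)},-5 \right)} + S}{Q{\left(20,-11 \right)} + L} = \frac{\left(5 - \frac{3}{2}\right) - 153}{20 - 129} = \frac{\left(5 - \frac{3}{2}\right) - 153}{-109} = \left(\frac{7}{2} - 153\right) \left(- \frac{1}{109}\right) = \left(- \frac{299}{2}\right) \left(- \frac{1}{109}\right) = \frac{299}{218}$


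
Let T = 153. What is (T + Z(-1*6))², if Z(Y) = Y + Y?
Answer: 19881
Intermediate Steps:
Z(Y) = 2*Y
(T + Z(-1*6))² = (153 + 2*(-1*6))² = (153 + 2*(-6))² = (153 - 12)² = 141² = 19881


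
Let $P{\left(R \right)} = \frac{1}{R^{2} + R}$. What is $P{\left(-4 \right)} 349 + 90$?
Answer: $\frac{1429}{12} \approx 119.08$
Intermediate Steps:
$P{\left(R \right)} = \frac{1}{R + R^{2}}$
$P{\left(-4 \right)} 349 + 90 = \frac{1}{\left(-4\right) \left(1 - 4\right)} 349 + 90 = - \frac{1}{4 \left(-3\right)} 349 + 90 = \left(- \frac{1}{4}\right) \left(- \frac{1}{3}\right) 349 + 90 = \frac{1}{12} \cdot 349 + 90 = \frac{349}{12} + 90 = \frac{1429}{12}$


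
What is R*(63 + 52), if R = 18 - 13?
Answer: 575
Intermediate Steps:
R = 5
R*(63 + 52) = 5*(63 + 52) = 5*115 = 575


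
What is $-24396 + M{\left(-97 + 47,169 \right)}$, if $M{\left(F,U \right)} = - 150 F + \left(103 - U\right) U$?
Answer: $-28050$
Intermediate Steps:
$M{\left(F,U \right)} = - 150 F + U \left(103 - U\right)$
$-24396 + M{\left(-97 + 47,169 \right)} = -24396 - \left(11154 + 150 \left(-97 + 47\right)\right) = -24396 - 3654 = -28050$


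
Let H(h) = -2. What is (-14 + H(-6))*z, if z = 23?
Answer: -368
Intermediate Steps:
(-14 + H(-6))*z = (-14 - 2)*23 = -16*23 = -368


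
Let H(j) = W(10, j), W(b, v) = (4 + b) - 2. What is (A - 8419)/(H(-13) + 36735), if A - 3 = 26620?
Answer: 6068/12249 ≈ 0.49539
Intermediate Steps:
A = 26623 (A = 3 + 26620 = 26623)
W(b, v) = 2 + b
H(j) = 12 (H(j) = 2 + 10 = 12)
(A - 8419)/(H(-13) + 36735) = (26623 - 8419)/(12 + 36735) = 18204/36747 = 18204*(1/36747) = 6068/12249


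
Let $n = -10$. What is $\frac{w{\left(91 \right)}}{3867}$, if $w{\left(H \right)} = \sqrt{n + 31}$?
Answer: $\frac{\sqrt{21}}{3867} \approx 0.001185$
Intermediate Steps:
$w{\left(H \right)} = \sqrt{21}$ ($w{\left(H \right)} = \sqrt{-10 + 31} = \sqrt{21}$)
$\frac{w{\left(91 \right)}}{3867} = \frac{\sqrt{21}}{3867}$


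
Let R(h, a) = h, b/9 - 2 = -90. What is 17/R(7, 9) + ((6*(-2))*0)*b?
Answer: 17/7 ≈ 2.4286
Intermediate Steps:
b = -792 (b = 18 + 9*(-90) = 18 - 810 = -792)
17/R(7, 9) + ((6*(-2))*0)*b = 17/7 + ((6*(-2))*0)*(-792) = 17*(1/7) - 12*0*(-792) = 17/7 + 0*(-792) = 17/7 + 0 = 17/7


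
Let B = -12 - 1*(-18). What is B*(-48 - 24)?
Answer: -432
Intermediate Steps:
B = 6 (B = -12 + 18 = 6)
B*(-48 - 24) = 6*(-48 - 24) = 6*(-72) = -432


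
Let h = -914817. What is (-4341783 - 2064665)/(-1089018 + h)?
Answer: 6406448/2003835 ≈ 3.1971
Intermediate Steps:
(-4341783 - 2064665)/(-1089018 + h) = (-4341783 - 2064665)/(-1089018 - 914817) = -6406448/(-2003835) = -6406448*(-1/2003835) = 6406448/2003835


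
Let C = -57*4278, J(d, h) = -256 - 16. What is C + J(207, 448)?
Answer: -244118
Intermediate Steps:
J(d, h) = -272
C = -243846
C + J(207, 448) = -243846 - 272 = -244118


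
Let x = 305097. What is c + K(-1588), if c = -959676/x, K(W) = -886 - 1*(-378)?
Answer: -51982984/101699 ≈ -511.15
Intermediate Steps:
K(W) = -508 (K(W) = -886 + 378 = -508)
c = -319892/101699 (c = -959676/305097 = -959676*1/305097 = -319892/101699 ≈ -3.1455)
c + K(-1588) = -319892/101699 - 508 = -51982984/101699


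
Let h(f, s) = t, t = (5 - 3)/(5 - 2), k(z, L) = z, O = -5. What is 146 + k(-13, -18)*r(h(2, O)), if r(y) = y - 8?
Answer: 724/3 ≈ 241.33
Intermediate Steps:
t = 2/3 ≈ 0.66667
h(f, s) = 2/3
r(y) = -8 + y
146 + k(-13, -18)*r(h(2, O)) = 146 - 13*(-8 + 2/3) = 146 - 13*(-22/3) = 146 + 286/3 = 724/3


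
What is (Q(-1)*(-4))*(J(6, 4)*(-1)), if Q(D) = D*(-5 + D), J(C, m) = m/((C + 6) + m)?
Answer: 6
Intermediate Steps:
J(C, m) = m/(6 + C + m) (J(C, m) = m/((6 + C) + m) = m/(6 + C + m))
(Q(-1)*(-4))*(J(6, 4)*(-1)) = (-(-5 - 1)*(-4))*((4/(6 + 6 + 4))*(-1)) = (-1*(-6)*(-4))*((4/16)*(-1)) = (6*(-4))*((4*(1/16))*(-1)) = -6*(-1) = -24*(-¼) = 6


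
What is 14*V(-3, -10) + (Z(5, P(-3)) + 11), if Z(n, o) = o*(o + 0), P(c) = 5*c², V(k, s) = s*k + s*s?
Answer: 3856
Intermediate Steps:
V(k, s) = s² + k*s (V(k, s) = k*s + s² = s² + k*s)
Z(n, o) = o² (Z(n, o) = o*o = o²)
14*V(-3, -10) + (Z(5, P(-3)) + 11) = 14*(-10*(-3 - 10)) + ((5*(-3)²)² + 11) = 14*(-10*(-13)) + ((5*9)² + 11) = 14*130 + (45² + 11) = 1820 + (2025 + 11) = 1820 + 2036 = 3856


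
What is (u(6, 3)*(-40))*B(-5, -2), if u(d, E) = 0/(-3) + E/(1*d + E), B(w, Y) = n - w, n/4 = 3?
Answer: -680/3 ≈ -226.67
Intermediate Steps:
n = 12 (n = 4*3 = 12)
B(w, Y) = 12 - w
u(d, E) = E/(E + d) (u(d, E) = 0*(-1/3) + E/(d + E) = 0 + E/(E + d) = E/(E + d))
(u(6, 3)*(-40))*B(-5, -2) = ((3/(3 + 6))*(-40))*(12 - 1*(-5)) = ((3/9)*(-40))*(12 + 5) = ((3*(1/9))*(-40))*17 = ((1/3)*(-40))*17 = -40/3*17 = -680/3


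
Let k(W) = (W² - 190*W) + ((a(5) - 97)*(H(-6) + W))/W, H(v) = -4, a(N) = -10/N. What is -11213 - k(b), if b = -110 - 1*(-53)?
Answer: -478535/19 ≈ -25186.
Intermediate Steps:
b = -57 (b = -110 + 53 = -57)
k(W) = W² - 190*W + (396 - 99*W)/W (k(W) = (W² - 190*W) + ((-10/5 - 97)*(-4 + W))/W = (W² - 190*W) + ((-10*⅕ - 97)*(-4 + W))/W = (W² - 190*W) + ((-2 - 97)*(-4 + W))/W = (W² - 190*W) + (-99*(-4 + W))/W = (W² - 190*W) + (396 - 99*W)/W = W² - 190*W + (396 - 99*W)/W)
-11213 - k(b) = -11213 - (-99 + (-57)² - 190*(-57) + 396/(-57)) = -11213 - (-99 + 3249 + 10830 + 396*(-1/57)) = -11213 - (-99 + 3249 + 10830 - 132/19) = -11213 - 1*265488/19 = -11213 - 265488/19 = -478535/19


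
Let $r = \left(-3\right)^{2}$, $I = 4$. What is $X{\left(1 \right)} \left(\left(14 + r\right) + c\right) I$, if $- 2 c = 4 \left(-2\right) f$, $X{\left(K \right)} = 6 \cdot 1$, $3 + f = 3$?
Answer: $552$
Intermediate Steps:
$f = 0$ ($f = -3 + 3 = 0$)
$X{\left(K \right)} = 6$
$r = 9$
$c = 0$ ($c = - \frac{4 \left(-2\right) 0}{2} = - \frac{\left(-8\right) 0}{2} = \left(- \frac{1}{2}\right) 0 = 0$)
$X{\left(1 \right)} \left(\left(14 + r\right) + c\right) I = 6 \left(\left(14 + 9\right) + 0\right) 4 = 6 \left(23 + 0\right) 4 = 6 \cdot 23 \cdot 4 = 138 \cdot 4 = 552$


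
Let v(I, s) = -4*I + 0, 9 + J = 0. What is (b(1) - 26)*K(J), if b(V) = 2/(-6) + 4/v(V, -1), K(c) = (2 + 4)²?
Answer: -984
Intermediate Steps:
J = -9 (J = -9 + 0 = -9)
v(I, s) = -4*I
K(c) = 36 (K(c) = 6² = 36)
b(V) = -⅓ - 1/V (b(V) = 2/(-6) + 4/((-4*V)) = 2*(-⅙) + 4*(-1/(4*V)) = -⅓ - 1/V)
(b(1) - 26)*K(J) = ((⅓)*(-3 - 1*1)/1 - 26)*36 = ((⅓)*1*(-3 - 1) - 26)*36 = ((⅓)*1*(-4) - 26)*36 = (-4/3 - 26)*36 = -82/3*36 = -984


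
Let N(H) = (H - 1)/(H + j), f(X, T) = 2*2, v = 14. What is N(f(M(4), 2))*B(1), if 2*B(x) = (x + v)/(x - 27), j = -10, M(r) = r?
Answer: 15/104 ≈ 0.14423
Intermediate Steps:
f(X, T) = 4
B(x) = (14 + x)/(2*(-27 + x)) (B(x) = ((x + 14)/(x - 27))/2 = ((14 + x)/(-27 + x))/2 = (14 + x)/(2*(-27 + x)))
N(H) = (-1 + H)/(-10 + H) (N(H) = (H - 1)/(H - 10) = (-1 + H)/(-10 + H))
N(f(M(4), 2))*B(1) = ((-1 + 4)/(-10 + 4))*((14 + 1)/(2*(-27 + 1))) = (3/(-6))*((½)*15/(-26)) = (-⅙*3)*((½)*(-1/26)*15) = -½*(-15/52) = 15/104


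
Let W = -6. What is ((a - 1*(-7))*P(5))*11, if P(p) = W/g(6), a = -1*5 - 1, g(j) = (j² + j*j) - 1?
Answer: -66/71 ≈ -0.92958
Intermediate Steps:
g(j) = -1 + 2*j² (g(j) = (j² + j²) - 1 = 2*j² - 1 = -1 + 2*j²)
a = -6 (a = -5 - 1 = -6)
P(p) = -6/71 (P(p) = -6/(-1 + 2*6²) = -6/(-1 + 2*36) = -6/(-1 + 72) = -6/71)
((a - 1*(-7))*P(5))*11 = ((-6 - 1*(-7))*(-6/71))*11 = ((-6 + 7)*(-6/71))*11 = (1*(-6/71))*11 = -6/71*11 = -66/71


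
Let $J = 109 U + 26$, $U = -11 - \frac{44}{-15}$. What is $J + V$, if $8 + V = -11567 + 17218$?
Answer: $\frac{71846}{15} \approx 4789.7$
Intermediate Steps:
$U = - \frac{121}{15}$ ($U = -11 - 44 \left(- \frac{1}{15}\right) = -11 - - \frac{44}{15} = -11 + \frac{44}{15} = - \frac{121}{15} \approx -8.0667$)
$J = - \frac{12799}{15}$ ($J = 109 \left(- \frac{121}{15}\right) + 26 = - \frac{13189}{15} + 26 = - \frac{12799}{15} \approx -853.27$)
$V = 5643$ ($V = -8 + \left(-11567 + 17218\right) = -8 + 5651 = 5643$)
$J + V = - \frac{12799}{15} + 5643 = \frac{71846}{15}$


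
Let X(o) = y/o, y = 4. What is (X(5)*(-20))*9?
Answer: -144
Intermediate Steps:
X(o) = 4/o
(X(5)*(-20))*9 = ((4/5)*(-20))*9 = ((4*(⅕))*(-20))*9 = ((⅘)*(-20))*9 = -16*9 = -144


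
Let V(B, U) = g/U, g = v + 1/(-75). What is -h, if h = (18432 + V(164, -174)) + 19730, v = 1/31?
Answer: -7719218528/202275 ≈ -38162.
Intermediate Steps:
v = 1/31 ≈ 0.032258
g = 44/2325 (g = 1/31 + 1/(-75) = 1/31 - 1/75 = 44/2325 ≈ 0.018925)
V(B, U) = 44/(2325*U)
h = 7719218528/202275 (h = (18432 + (44/2325)/(-174)) + 19730 = (18432 + (44/2325)*(-1/174)) + 19730 = (18432 - 22/202275) + 19730 = 3728332778/202275 + 19730 = 7719218528/202275 ≈ 38162.)
-h = -1*7719218528/202275 = -7719218528/202275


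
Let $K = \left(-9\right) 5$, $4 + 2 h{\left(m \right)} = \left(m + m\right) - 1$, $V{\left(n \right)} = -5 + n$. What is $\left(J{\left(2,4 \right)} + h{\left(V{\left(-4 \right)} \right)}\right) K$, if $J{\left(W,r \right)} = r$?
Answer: $\frac{675}{2} \approx 337.5$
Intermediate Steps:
$h{\left(m \right)} = - \frac{5}{2} + m$ ($h{\left(m \right)} = -2 + \frac{\left(m + m\right) - 1}{2} = -2 + \frac{2 m - 1}{2} = -2 + \frac{-1 + 2 m}{2} = -2 + \left(- \frac{1}{2} + m\right) = - \frac{5}{2} + m$)
$K = -45$
$\left(J{\left(2,4 \right)} + h{\left(V{\left(-4 \right)} \right)}\right) K = \left(4 - \frac{23}{2}\right) \left(-45\right) = \left(- \frac{15}{2}\right) \left(-45\right) = \frac{675}{2}$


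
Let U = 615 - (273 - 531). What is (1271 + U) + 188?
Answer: 2332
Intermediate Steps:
U = 873 (U = 615 - 1*(-258) = 615 + 258 = 873)
(1271 + U) + 188 = (1271 + 873) + 188 = 2144 + 188 = 2332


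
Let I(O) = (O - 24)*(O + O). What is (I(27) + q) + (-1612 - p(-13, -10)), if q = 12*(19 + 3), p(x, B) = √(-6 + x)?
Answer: -1186 - I*√19 ≈ -1186.0 - 4.3589*I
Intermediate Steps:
I(O) = 2*O*(-24 + O) (I(O) = (-24 + O)*(2*O) = 2*O*(-24 + O))
q = 264 (q = 12*22 = 264)
(I(27) + q) + (-1612 - p(-13, -10)) = (2*27*(-24 + 27) + 264) + (-1612 - √(-6 - 13)) = (2*27*3 + 264) + (-1612 - √(-19)) = (162 + 264) + (-1612 - I*√19) = 426 + (-1612 - I*√19) = -1186 - I*√19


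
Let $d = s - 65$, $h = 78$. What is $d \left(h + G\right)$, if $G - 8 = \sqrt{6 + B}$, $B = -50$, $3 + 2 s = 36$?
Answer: $-4171 - 97 i \sqrt{11} \approx -4171.0 - 321.71 i$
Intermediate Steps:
$s = \frac{33}{2}$ ($s = - \frac{3}{2} + \frac{1}{2} \cdot 36 = - \frac{3}{2} + 18 = \frac{33}{2} \approx 16.5$)
$G = 8 + 2 i \sqrt{11}$ ($G = 8 + \sqrt{6 - 50} = 8 + \sqrt{-44} = 8 + 2 i \sqrt{11} \approx 8.0 + 6.6332 i$)
$d = - \frac{97}{2}$ ($d = \frac{33}{2} - 65 = - \frac{97}{2} \approx -48.5$)
$d \left(h + G\right) = - \frac{97 \left(78 + \left(8 + 2 i \sqrt{11}\right)\right)}{2} = - \frac{97 \left(86 + 2 i \sqrt{11}\right)}{2} = -4171 - 97 i \sqrt{11}$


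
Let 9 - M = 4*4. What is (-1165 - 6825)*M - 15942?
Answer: 39988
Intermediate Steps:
M = -7 (M = 9 - 4*4 = 9 - 1*16 = 9 - 16 = -7)
(-1165 - 6825)*M - 15942 = (-1165 - 6825)*(-7) - 15942 = -7990*(-7) - 15942 = 55930 - 15942 = 39988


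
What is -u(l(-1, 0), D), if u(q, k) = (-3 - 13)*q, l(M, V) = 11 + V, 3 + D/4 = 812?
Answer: 176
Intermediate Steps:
D = 3236 (D = -12 + 4*812 = -12 + 3248 = 3236)
u(q, k) = -16*q
-u(l(-1, 0), D) = -(-16)*(11 + 0) = -(-16)*11 = -1*(-176) = 176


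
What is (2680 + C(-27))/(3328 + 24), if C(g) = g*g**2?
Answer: -17003/3352 ≈ -5.0725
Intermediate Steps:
C(g) = g**3
(2680 + C(-27))/(3328 + 24) = (2680 + (-27)**3)/(3328 + 24) = (2680 - 19683)/3352 = -17003*1/3352 = -17003/3352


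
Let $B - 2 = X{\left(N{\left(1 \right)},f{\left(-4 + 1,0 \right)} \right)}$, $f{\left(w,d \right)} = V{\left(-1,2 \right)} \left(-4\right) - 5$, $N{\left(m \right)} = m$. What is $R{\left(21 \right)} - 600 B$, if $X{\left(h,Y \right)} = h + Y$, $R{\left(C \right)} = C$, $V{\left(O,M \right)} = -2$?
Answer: $-3579$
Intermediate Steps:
$f{\left(w,d \right)} = 3$ ($f{\left(w,d \right)} = \left(-2\right) \left(-4\right) - 5 = 8 - 5 = 3$)
$X{\left(h,Y \right)} = Y + h$
$B = 6$ ($B = 2 + \left(3 + 1\right) = 2 + 4 = 6$)
$R{\left(21 \right)} - 600 B = 21 - 3600 = -3579$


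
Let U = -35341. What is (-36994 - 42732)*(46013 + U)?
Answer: -850835872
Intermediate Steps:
(-36994 - 42732)*(46013 + U) = (-36994 - 42732)*(46013 - 35341) = -79726*10672 = -850835872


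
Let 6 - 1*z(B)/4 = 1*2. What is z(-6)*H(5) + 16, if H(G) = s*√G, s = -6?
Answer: 16 - 96*√5 ≈ -198.66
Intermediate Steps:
z(B) = 16 (z(B) = 24 - 4*2 = 24 - 8 = 16)
H(G) = -6*√G
z(-6)*H(5) + 16 = 16*(-6*√5) + 16 = -96*√5 + 16 = 16 - 96*√5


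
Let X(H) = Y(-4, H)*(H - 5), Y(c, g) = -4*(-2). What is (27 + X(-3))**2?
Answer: 1369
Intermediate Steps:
Y(c, g) = 8
X(H) = -40 + 8*H (X(H) = 8*(H - 5) = 8*(-5 + H) = -40 + 8*H)
(27 + X(-3))**2 = (27 + (-40 + 8*(-3)))**2 = (27 + (-40 - 24))**2 = (27 - 64)**2 = (-37)**2 = 1369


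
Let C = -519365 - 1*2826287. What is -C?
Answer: 3345652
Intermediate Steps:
C = -3345652 (C = -519365 - 2826287 = -3345652)
-C = -1*(-3345652) = 3345652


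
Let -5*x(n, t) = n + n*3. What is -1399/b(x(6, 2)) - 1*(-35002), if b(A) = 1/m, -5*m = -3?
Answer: 170813/5 ≈ 34163.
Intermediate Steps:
m = ⅗ (m = -⅕*(-3) = ⅗ ≈ 0.60000)
x(n, t) = -4*n/5 (x(n, t) = -(n + n*3)/5 = -(n + 3*n)/5 = -4*n/5)
b(A) = 5/3 (b(A) = 1/(⅗) = 5/3)
-1399/b(x(6, 2)) - 1*(-35002) = -1399/5/3 - 1*(-35002) = -1399*⅗ + 35002 = -4197/5 + 35002 = 170813/5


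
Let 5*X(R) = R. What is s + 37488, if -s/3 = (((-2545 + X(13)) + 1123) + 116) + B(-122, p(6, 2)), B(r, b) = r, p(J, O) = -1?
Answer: 208821/5 ≈ 41764.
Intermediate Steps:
X(R) = R/5
s = 21381/5 (s = -3*((((-2545 + (⅕)*13) + 1123) + 116) - 122) = -3*((((-2545 + 13/5) + 1123) + 116) - 122) = -3*(((-12712/5 + 1123) + 116) - 122) = -3*((-7097/5 + 116) - 122) = -3*(-6517/5 - 122) = -3*(-7127/5) = 21381/5 ≈ 4276.2)
s + 37488 = 21381/5 + 37488 = 208821/5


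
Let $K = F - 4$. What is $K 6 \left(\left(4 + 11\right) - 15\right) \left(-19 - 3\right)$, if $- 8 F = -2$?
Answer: $0$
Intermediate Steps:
$F = \frac{1}{4}$ ($F = \left(- \frac{1}{8}\right) \left(-2\right) = \frac{1}{4} \approx 0.25$)
$K = - \frac{15}{4}$ ($K = \frac{1}{4} - 4 = - \frac{15}{4} \approx -3.75$)
$K 6 \left(\left(4 + 11\right) - 15\right) \left(-19 - 3\right) = \left(- \frac{15}{4}\right) 6 \left(\left(4 + 11\right) - 15\right) \left(-19 - 3\right) = - \frac{45 \left(15 - 15\right)}{2} \left(-22\right) = \left(- \frac{45}{2}\right) 0 \left(-22\right) = 0 \left(-22\right) = 0$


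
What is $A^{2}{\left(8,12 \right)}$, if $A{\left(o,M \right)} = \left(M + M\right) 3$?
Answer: $5184$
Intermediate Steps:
$A{\left(o,M \right)} = 6 M$ ($A{\left(o,M \right)} = 2 M 3 = 6 M$)
$A^{2}{\left(8,12 \right)} = \left(6 \cdot 12\right)^{2} = 72^{2} = 5184$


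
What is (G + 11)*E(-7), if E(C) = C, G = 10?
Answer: -147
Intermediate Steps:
(G + 11)*E(-7) = (10 + 11)*(-7) = 21*(-7) = -147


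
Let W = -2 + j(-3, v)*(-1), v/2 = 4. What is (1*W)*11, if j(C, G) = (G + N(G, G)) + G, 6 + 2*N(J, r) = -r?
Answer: -121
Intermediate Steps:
N(J, r) = -3 - r/2 (N(J, r) = -3 + (-r)/2 = -3 - r/2)
v = 8 (v = 2*4 = 8)
j(C, G) = -3 + 3*G/2 (j(C, G) = (G + (-3 - G/2)) + G = (-3 + G/2) + G = -3 + 3*G/2)
W = -11 (W = -2 + (-3 + (3/2)*8)*(-1) = -2 + (-3 + 12)*(-1) = -2 + 9*(-1) = -2 - 9 = -11)
(1*W)*11 = (1*(-11))*11 = -11*11 = -121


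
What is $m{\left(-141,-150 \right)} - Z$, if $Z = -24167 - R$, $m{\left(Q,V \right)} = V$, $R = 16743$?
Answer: $40760$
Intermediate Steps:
$Z = -40910$ ($Z = -24167 - 16743 = -40910$)
$m{\left(-141,-150 \right)} - Z = -150 - -40910 = -150 + 40910 = 40760$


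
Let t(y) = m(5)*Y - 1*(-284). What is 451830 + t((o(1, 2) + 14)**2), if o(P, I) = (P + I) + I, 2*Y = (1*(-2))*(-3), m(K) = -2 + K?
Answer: 452123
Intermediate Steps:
Y = 3 (Y = ((1*(-2))*(-3))/2 = (-2*(-3))/2 = (1/2)*6 = 3)
o(P, I) = P + 2*I (o(P, I) = (I + P) + I = P + 2*I)
t(y) = 293 (t(y) = (-2 + 5)*3 - 1*(-284) = 3*3 + 284 = 9 + 284 = 293)
451830 + t((o(1, 2) + 14)**2) = 451830 + 293 = 452123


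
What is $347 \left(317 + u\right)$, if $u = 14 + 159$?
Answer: $170030$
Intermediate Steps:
$u = 173$
$347 \left(317 + u\right) = 347 \left(317 + 173\right) = 347 \cdot 490 = 170030$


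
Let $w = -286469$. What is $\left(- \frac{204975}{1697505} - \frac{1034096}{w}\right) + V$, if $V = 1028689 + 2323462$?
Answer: $\frac{108672951062074920}{32418837323} \approx 3.3522 \cdot 10^{6}$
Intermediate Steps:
$V = 3352151$
$\left(- \frac{204975}{1697505} - \frac{1034096}{w}\right) + V = \left(- \frac{204975}{1697505} - \frac{1034096}{-286469}\right) + 3352151 = \left(\left(-204975\right) \frac{1}{1697505} - - \frac{1034096}{286469}\right) + 3352151 = \left(- \frac{13665}{113167} + \frac{1034096}{286469}\right) + 3352151 = \frac{113110943147}{32418837323} + 3352151 = \frac{108672951062074920}{32418837323}$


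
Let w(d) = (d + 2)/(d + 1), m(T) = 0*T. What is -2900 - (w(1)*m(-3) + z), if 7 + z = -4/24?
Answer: -17357/6 ≈ -2892.8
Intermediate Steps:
m(T) = 0
z = -43/6 (z = -7 - 4/24 = -7 - 4*1/24 = -7 - 1/6 = -43/6 ≈ -7.1667)
w(d) = (2 + d)/(1 + d)
-2900 - (w(1)*m(-3) + z) = -2900 - (((2 + 1)/(1 + 1))*0 - 43/6) = -2900 - ((3/2)*0 - 43/6) = -2900 - (0 - 43/6) = -2900 - 1*(-43/6) = -2900 + 43/6 = -17357/6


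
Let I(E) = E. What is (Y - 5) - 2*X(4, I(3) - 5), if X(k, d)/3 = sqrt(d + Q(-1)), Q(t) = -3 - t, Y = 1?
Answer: -4 - 12*I ≈ -4.0 - 12.0*I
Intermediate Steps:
X(k, d) = 3*sqrt(-2 + d) (X(k, d) = 3*sqrt(d + (-3 - 1*(-1))) = 3*sqrt(d + (-3 + 1)) = 3*sqrt(d - 2) = 3*sqrt(-2 + d))
(Y - 5) - 2*X(4, I(3) - 5) = (1 - 5) - 6*sqrt(-2 + (3 - 5)) = -4 - 6*sqrt(-2 - 2) = -4 - 6*sqrt(-4) = -4 - 6*2*I = -4 - 12*I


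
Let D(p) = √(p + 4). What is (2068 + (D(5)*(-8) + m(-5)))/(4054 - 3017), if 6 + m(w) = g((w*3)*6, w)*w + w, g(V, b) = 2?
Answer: 119/61 ≈ 1.9508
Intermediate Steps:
D(p) = √(4 + p)
m(w) = -6 + 3*w (m(w) = -6 + (2*w + w) = -6 + 3*w)
(2068 + (D(5)*(-8) + m(-5)))/(4054 - 3017) = (2068 + (√(4 + 5)*(-8) + (-6 + 3*(-5))))/(4054 - 3017) = (2068 + (√9*(-8) + (-6 - 15)))/1037 = (2068 + (3*(-8) - 21))*(1/1037) = (2068 + (-24 - 21))*(1/1037) = (2068 - 45)*(1/1037) = 2023*(1/1037) = 119/61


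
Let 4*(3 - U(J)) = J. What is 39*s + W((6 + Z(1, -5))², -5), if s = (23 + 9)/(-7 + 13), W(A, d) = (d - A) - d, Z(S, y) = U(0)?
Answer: 127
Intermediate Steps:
U(J) = 3 - J/4
Z(S, y) = 3 (Z(S, y) = 3 - ¼*0 = 3 + 0 = 3)
W(A, d) = -A
s = 16/3 (s = 32/6 = 32*(⅙) = 16/3 ≈ 5.3333)
39*s + W((6 + Z(1, -5))², -5) = 39*(16/3) - (6 + 3)² = 208 - 1*9² = 208 - 1*81 = 208 - 81 = 127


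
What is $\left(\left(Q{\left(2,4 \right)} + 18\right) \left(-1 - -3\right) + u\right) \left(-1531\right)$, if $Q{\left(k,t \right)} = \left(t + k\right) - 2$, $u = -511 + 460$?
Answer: $10717$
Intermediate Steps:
$u = -51$
$Q{\left(k,t \right)} = -2 + k + t$ ($Q{\left(k,t \right)} = \left(k + t\right) - 2 = -2 + k + t$)
$\left(\left(Q{\left(2,4 \right)} + 18\right) \left(-1 - -3\right) + u\right) \left(-1531\right) = \left(\left(\left(-2 + 2 + 4\right) + 18\right) \left(-1 - -3\right) - 51\right) \left(-1531\right) = \left(\left(4 + 18\right) \left(-1 + 3\right) - 51\right) \left(-1531\right) = \left(22 \cdot 2 - 51\right) \left(-1531\right) = \left(44 - 51\right) \left(-1531\right) = \left(-7\right) \left(-1531\right) = 10717$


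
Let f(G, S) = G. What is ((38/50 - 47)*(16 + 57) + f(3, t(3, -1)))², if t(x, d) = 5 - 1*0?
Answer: 7108681969/625 ≈ 1.1374e+7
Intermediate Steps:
t(x, d) = 5 (t(x, d) = 5 + 0 = 5)
((38/50 - 47)*(16 + 57) + f(3, t(3, -1)))² = ((38/50 - 47)*(16 + 57) + 3)² = ((38*(1/50) - 47)*73 + 3)² = ((19/25 - 47)*73 + 3)² = (-1156/25*73 + 3)² = (-84388/25 + 3)² = (-84313/25)² = 7108681969/625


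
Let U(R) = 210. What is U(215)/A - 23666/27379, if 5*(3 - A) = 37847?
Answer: -462040031/517901164 ≈ -0.89214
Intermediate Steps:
A = -37832/5 (A = 3 - ⅕*37847 = 3 - 37847/5 = -37832/5 ≈ -7566.4)
U(215)/A - 23666/27379 = 210/(-37832/5) - 23666/27379 = 210*(-5/37832) - 23666*1/27379 = -525/18916 - 23666/27379 = -462040031/517901164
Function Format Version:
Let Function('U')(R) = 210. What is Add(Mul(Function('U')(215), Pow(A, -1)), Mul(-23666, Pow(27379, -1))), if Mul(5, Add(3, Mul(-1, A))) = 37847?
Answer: Rational(-462040031, 517901164) ≈ -0.89214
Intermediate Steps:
A = Rational(-37832, 5) (A = Add(3, Mul(Rational(-1, 5), 37847)) = Add(3, Rational(-37847, 5)) = Rational(-37832, 5) ≈ -7566.4)
Add(Mul(Function('U')(215), Pow(A, -1)), Mul(-23666, Pow(27379, -1))) = Add(Mul(210, Pow(Rational(-37832, 5), -1)), Mul(-23666, Pow(27379, -1))) = Add(Mul(210, Rational(-5, 37832)), Mul(-23666, Rational(1, 27379))) = Add(Rational(-525, 18916), Rational(-23666, 27379)) = Rational(-462040031, 517901164)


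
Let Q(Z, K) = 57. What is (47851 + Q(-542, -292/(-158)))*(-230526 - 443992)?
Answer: -32314808344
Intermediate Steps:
(47851 + Q(-542, -292/(-158)))*(-230526 - 443992) = (47851 + 57)*(-230526 - 443992) = 47908*(-674518) = -32314808344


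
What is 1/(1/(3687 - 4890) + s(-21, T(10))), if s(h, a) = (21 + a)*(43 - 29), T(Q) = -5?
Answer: 1203/269471 ≈ 0.0044643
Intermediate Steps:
s(h, a) = 294 + 14*a (s(h, a) = (21 + a)*14 = 294 + 14*a)
1/(1/(3687 - 4890) + s(-21, T(10))) = 1/(1/(3687 - 4890) + (294 + 14*(-5))) = 1/(1/(-1203) + (294 - 70)) = 1/(-1/1203 + 224) = 1/(269471/1203) = 1203/269471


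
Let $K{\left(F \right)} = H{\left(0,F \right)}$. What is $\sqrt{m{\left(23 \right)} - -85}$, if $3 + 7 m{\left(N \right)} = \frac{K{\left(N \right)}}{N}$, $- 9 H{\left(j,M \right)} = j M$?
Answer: $\frac{4 \sqrt{259}}{7} \approx 9.1963$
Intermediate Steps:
$H{\left(j,M \right)} = - \frac{M j}{9}$ ($H{\left(j,M \right)} = - \frac{j M}{9} = - \frac{M j}{9}$)
$K{\left(F \right)} = 0$ ($K{\left(F \right)} = \left(- \frac{1}{9}\right) F 0 = 0$)
$m{\left(N \right)} = - \frac{3}{7}$ ($m{\left(N \right)} = - \frac{3}{7} + \frac{0 \frac{1}{N}}{7} = - \frac{3}{7} + \frac{1}{7} \cdot 0 = - \frac{3}{7} + 0 = - \frac{3}{7}$)
$\sqrt{m{\left(23 \right)} - -85} = \sqrt{- \frac{3}{7} - -85} = \sqrt{- \frac{3}{7} + 85} = \sqrt{\frac{592}{7}} = \frac{4 \sqrt{259}}{7}$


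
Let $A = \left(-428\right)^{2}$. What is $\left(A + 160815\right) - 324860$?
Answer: $19139$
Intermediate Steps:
$A = 183184$
$\left(A + 160815\right) - 324860 = \left(183184 + 160815\right) - 324860 = 343999 - 324860 = 19139$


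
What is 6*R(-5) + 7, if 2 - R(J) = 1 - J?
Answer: -17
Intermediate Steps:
R(J) = 1 + J (R(J) = 2 - (1 - J) = 2 + (-1 + J) = 1 + J)
6*R(-5) + 7 = 6*(1 - 5) + 7 = 6*(-4) + 7 = -24 + 7 = -17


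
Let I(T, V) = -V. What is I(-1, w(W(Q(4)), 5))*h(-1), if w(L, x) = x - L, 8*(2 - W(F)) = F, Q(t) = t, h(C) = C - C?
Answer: 0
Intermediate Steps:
h(C) = 0
W(F) = 2 - F/8
I(-1, w(W(Q(4)), 5))*h(-1) = -(5 - (2 - ⅛*4))*0 = -(5 - (2 - ½))*0 = -(5 - 1*3/2)*0 = -(5 - 3/2)*0 = -1*7/2*0 = -7/2*0 = 0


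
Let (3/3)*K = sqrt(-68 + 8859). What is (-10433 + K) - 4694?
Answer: -15127 + sqrt(8791) ≈ -15033.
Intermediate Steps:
K = sqrt(8791) (K = sqrt(-68 + 8859) = sqrt(8791) ≈ 93.760)
(-10433 + K) - 4694 = (-10433 + sqrt(8791)) - 4694 = -15127 + sqrt(8791)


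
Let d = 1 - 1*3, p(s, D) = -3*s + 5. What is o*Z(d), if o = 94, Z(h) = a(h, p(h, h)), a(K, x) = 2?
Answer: 188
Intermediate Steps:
p(s, D) = 5 - 3*s
d = -2 (d = 1 - 3 = -2)
Z(h) = 2
o*Z(d) = 94*2 = 188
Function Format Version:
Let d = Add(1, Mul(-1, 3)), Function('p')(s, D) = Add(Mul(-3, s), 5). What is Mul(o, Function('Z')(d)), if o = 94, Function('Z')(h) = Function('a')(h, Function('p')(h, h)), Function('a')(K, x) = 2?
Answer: 188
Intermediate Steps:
Function('p')(s, D) = Add(5, Mul(-3, s))
d = -2 (d = Add(1, -3) = -2)
Function('Z')(h) = 2
Mul(o, Function('Z')(d)) = Mul(94, 2) = 188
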